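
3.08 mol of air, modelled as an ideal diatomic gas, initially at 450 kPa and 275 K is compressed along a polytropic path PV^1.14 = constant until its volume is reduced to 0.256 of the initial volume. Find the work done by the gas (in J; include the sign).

V₁ = nRT₁/P₁ = 3.08×8.314×275/450 = 15.6 L.
Polytropic n=1.14: T₂ = T₁(V₁/V₂)^(n−1) = 275×(3.91)^0.14 = 333 K; P₂ = P₁(V₁/V₂)^n = 2130 kPa.
W = (P₁V₁−P₂V₂)/(n−1) = (450×15.6−2130×4.01)/0.14 = -10600 J.

-10600 J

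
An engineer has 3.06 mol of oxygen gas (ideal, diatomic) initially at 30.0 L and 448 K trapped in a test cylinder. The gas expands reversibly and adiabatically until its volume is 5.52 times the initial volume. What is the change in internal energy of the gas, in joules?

P₁ = nRT₁/V₁ = 3.06×8.314×448/30.0 = 380 kPa.
Adiabatic: TV^(γ−1) = const ⇒ T₂ = 448×(0.181)^0.400 = 226 K; PV^γ = const ⇒ P₂ = 34.8 kPa.
For an ideal gas ΔU = nCvΔT with Cv = (5/2)R = 20.8 J/(mol·K).
ΔU = 3.06×20.8×(226−448) = -14100 J.

-14100 J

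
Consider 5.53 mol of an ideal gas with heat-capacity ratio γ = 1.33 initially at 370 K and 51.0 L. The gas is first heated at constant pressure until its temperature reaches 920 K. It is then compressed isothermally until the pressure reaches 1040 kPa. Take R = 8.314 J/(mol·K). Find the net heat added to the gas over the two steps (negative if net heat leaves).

53800 J

P₁ = nRT₁/V₁ = 5.53×8.314×370/51.0 = 334 kPa.
Step 1 — Isobaric: P stays 334 kPa; V/T = const ⇒ T₂ = 920 K, V₂ = 127 L.
W = PΔV = 334×(127−51.0) kPa·L = 25300 J.
ΔU = nCvΔT = 5.53×25.2×(920−370) = 76600 J.
Q = ΔU + W = nCpΔT = 102000 J.
State after step 1: P = 334 kPa, V = 127 L, T = 920 K.
Step 2 — Isothermal: T stays 920 K; PV = const ⇒ V₂ = 40.7 L, P₂ = 1040 kPa.
ΔU = 0 (ideal gas, T constant).
W = nRT ln(V₂/V₁) = 5.53×8.314×920×ln(0.321) = -48100 J.
Q = ΔU + W = -48100 J.
Net over both steps: W = -22800 J, Q = 53800 J, ΔU = 76600 J.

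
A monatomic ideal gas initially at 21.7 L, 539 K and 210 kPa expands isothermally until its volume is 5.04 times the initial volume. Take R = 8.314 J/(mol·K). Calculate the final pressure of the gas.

Isothermal: T stays 539 K; PV = const ⇒ V₂ = 109 L, P₂ = 41.7 kPa.

41.7 kPa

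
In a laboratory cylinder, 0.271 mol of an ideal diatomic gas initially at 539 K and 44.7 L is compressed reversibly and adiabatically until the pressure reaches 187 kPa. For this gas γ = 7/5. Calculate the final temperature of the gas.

935 K

P₁ = nRT₁/V₁ = 0.271×8.314×539/44.7 = 27.2 kPa.
Adiabatic: T₂/T₁ = (P₂/P₁)^((γ−1)/γ) ⇒ T₂ = 539×(6.88)^0.286 = 935 K; V₂ = 11.3 L.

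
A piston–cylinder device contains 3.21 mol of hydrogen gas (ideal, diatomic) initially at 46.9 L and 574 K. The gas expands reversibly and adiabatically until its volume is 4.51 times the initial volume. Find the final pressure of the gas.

39.6 kPa

P₁ = nRT₁/V₁ = 3.21×8.314×574/46.9 = 327 kPa.
Adiabatic: TV^(γ−1) = const ⇒ T₂ = 574×(0.222)^0.400 = 314 K; PV^γ = const ⇒ P₂ = 39.6 kPa.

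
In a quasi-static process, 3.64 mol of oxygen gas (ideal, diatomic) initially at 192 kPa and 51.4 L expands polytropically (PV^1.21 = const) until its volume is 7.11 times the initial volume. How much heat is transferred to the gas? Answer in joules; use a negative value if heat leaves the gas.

T₁ = P₁V₁/(nR) = 192×51.4/(3.64×8.314) = 326 K.
Polytropic n=1.21: T₂ = T₁(V₁/V₂)^(n−1) = 326×(0.141)^0.21 = 216 K; P₂ = P₁(V₁/V₂)^n = 17.9 kPa.
W = (P₁V₁−P₂V₂)/(n−1) = (192×51.4−17.9×365)/0.21 = 15900 J.
ΔU = nCvΔT = 3.64×20.8×(216−326) = -8330 J.
Q = ΔU + W = 7540 J.

7540 J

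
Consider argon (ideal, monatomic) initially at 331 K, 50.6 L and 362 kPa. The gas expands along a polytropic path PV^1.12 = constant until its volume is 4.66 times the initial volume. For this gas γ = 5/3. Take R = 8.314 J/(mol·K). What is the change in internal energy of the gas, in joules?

n = P₁V₁/(RT₁) = 362×50.6/(8.314×331) = 6.66 mol.
Polytropic n=1.12: T₂ = T₁(V₁/V₂)^(n−1) = 331×(0.215)^0.12 = 275 K; P₂ = P₁(V₁/V₂)^n = 64.6 kPa.
For an ideal gas ΔU = nCvΔT with Cv = (3/2)R = 12.5 J/(mol·K).
ΔU = 6.66×12.5×(275−331) = -4630 J.

-4630 J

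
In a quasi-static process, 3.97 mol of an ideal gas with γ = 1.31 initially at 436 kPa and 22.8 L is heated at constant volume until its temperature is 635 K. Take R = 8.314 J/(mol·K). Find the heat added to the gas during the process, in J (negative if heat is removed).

35500 J

T₁ = P₁V₁/(nR) = 436×22.8/(3.97×8.314) = 301 K.
Isochoric: V stays 22.8 L; P/T = const ⇒ T₂ = 635 K, P₂ = 919 kPa.
W = 0 (no volume change).
ΔU = nCvΔT = 3.97×26.8×(635−301) = 35500 J.
Q = ΔU = 35500 J.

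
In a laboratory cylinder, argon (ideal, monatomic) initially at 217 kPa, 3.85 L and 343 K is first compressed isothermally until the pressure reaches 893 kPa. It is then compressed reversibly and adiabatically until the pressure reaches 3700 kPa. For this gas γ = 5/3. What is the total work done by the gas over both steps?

n = P₁V₁/(RT₁) = 217×3.85/(8.314×343) = 0.293 mol.
Step 1 — Isothermal: T stays 343 K; PV = const ⇒ V₂ = 0.936 L, P₂ = 893 kPa.
ΔU = 0 (ideal gas, T constant).
W = nRT ln(V₂/V₁) = 0.293×8.314×343×ln(0.243) = -1180 J.
Q = ΔU + W = -1180 J.
State after step 1: P = 893 kPa, V = 0.936 L, T = 343 K.
Step 2 — Adiabatic: T₂/T₁ = (P₂/P₁)^((γ−1)/γ) ⇒ T₂ = 343×(4.14)^0.400 = 606 K; V₂ = 0.399 L.
ΔU = nCvΔT = 0.293×12.5×(606−343) = 960 J.
Q = 0 for an adiabatic process, so W = −ΔU = -960 J.
Net over both steps: W = -2140 J, Q = -1180 J, ΔU = 960 J.

-2140 J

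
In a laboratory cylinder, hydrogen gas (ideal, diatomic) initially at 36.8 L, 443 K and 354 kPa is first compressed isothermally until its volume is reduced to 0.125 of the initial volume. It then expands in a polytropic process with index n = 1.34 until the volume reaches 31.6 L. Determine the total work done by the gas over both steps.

n = P₁V₁/(RT₁) = 354×36.8/(8.314×443) = 3.54 mol.
Step 1 — Isothermal: T stays 443 K; PV = const ⇒ V₂ = 4.60 L, P₂ = 2830 kPa.
ΔU = 0 (ideal gas, T constant).
W = nRT ln(V₂/V₁) = 3.54×8.314×443×ln(0.125) = -27100 J.
Q = ΔU + W = -27100 J.
State after step 1: P = 2830 kPa, V = 4.60 L, T = 443 K.
Step 2 — Polytropic n=1.34: T₂ = T₁(V₁/V₂)^(n−1) = 443×(0.146)^0.34 = 230 K; P₂ = P₁(V₁/V₂)^n = 214 kPa.
W = (P₁V₁−P₂V₂)/(n−1) = (2830×4.60−214×31.6)/0.34 = 18400 J.
ΔU = nCvΔT = 3.54×20.8×(230−443) = -15700 J.
Q = ΔU + W = 2760 J.
Net over both steps: W = -8670 J, Q = -24300 J, ΔU = -15700 J.

-8670 J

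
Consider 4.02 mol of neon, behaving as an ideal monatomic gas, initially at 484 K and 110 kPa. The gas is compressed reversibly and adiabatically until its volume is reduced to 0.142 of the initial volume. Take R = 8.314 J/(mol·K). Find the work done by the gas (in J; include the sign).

V₁ = nRT₁/P₁ = 4.02×8.314×484/110 = 147 L.
Adiabatic: TV^(γ−1) = const ⇒ T₂ = 484×(7.04)^0.667 = 1780 K; PV^γ = const ⇒ P₂ = 2850 kPa.
ΔU = nCvΔT = 4.02×12.5×(1780−484) = 64900 J.
Q = 0 for an adiabatic process, so W = −ΔU = -64900 J.

-64900 J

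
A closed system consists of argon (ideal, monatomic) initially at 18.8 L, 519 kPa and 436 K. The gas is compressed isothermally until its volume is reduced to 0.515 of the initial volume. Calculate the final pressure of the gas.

1010 kPa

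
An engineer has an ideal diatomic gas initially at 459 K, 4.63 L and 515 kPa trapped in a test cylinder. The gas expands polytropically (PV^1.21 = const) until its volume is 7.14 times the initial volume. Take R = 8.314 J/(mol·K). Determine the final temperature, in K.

Polytropic n=1.21: T₂ = T₁(V₁/V₂)^(n−1) = 459×(0.140)^0.21 = 304 K; P₂ = P₁(V₁/V₂)^n = 47.7 kPa.

304 K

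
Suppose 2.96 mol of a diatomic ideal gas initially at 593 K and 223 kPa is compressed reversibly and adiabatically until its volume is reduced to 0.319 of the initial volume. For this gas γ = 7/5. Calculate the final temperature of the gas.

937 K

V₁ = nRT₁/P₁ = 2.96×8.314×593/223 = 65.4 L.
Adiabatic: TV^(γ−1) = const ⇒ T₂ = 593×(3.13)^0.400 = 937 K; PV^γ = const ⇒ P₂ = 1100 kPa.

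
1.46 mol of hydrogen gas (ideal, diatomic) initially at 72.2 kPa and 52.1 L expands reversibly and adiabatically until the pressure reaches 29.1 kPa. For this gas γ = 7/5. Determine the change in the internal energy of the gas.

T₁ = P₁V₁/(nR) = 72.2×52.1/(1.46×8.314) = 310 K.
Adiabatic: T₂/T₁ = (P₂/P₁)^((γ−1)/γ) ⇒ T₂ = 310×(0.403)^0.286 = 239 K; V₂ = 99.7 L.
For an ideal gas ΔU = nCvΔT with Cv = (5/2)R = 20.8 J/(mol·K).
ΔU = 1.46×20.8×(239−310) = -2150 J.

-2150 J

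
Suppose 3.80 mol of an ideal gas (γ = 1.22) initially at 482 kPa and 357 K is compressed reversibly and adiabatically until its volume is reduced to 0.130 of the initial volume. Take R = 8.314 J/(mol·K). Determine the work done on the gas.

V₁ = nRT₁/P₁ = 3.80×8.314×357/482 = 23.4 L.
Adiabatic: TV^(γ−1) = const ⇒ T₂ = 357×(7.69)^0.220 = 559 K; PV^γ = const ⇒ P₂ = 5810 kPa.
ΔU = nCvΔT = 3.80×37.8×(559−357) = 29000 J.
Q = 0 for an adiabatic process, so W = −ΔU = -29000 J.
Work done on the gas = −W_by = 29000 J.

29000 J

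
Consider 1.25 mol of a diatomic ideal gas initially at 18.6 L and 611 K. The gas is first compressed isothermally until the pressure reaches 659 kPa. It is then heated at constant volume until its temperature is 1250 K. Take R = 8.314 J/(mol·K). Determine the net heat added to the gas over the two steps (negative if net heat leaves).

12400 J

P₁ = nRT₁/V₁ = 1.25×8.314×611/18.6 = 341 kPa.
Step 1 — Isothermal: T stays 611 K; PV = const ⇒ V₂ = 9.64 L, P₂ = 659 kPa.
ΔU = 0 (ideal gas, T constant).
W = nRT ln(V₂/V₁) = 1.25×8.314×611×ln(0.518) = -4180 J.
Q = ΔU + W = -4180 J.
State after step 1: P = 659 kPa, V = 9.64 L, T = 611 K.
Step 2 — Isochoric: V stays 9.64 L; P/T = const ⇒ T₂ = 1250 K, P₂ = 1350 kPa.
W = 0 (no volume change).
ΔU = nCvΔT = 1.25×20.8×(1250−611) = 16600 J.
Q = ΔU = 16600 J.
Net over both steps: W = -4180 J, Q = 12400 J, ΔU = 16600 J.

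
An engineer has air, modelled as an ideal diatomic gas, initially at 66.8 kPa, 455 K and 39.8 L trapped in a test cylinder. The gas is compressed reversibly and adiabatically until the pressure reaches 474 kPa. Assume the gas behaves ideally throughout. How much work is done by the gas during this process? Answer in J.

-4990 J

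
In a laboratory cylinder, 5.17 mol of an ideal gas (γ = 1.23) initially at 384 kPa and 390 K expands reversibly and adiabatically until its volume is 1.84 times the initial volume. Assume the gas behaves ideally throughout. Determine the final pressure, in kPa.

181 kPa

V₁ = nRT₁/P₁ = 5.17×8.314×390/384 = 43.7 L.
Adiabatic: TV^(γ−1) = const ⇒ T₂ = 390×(0.543)^0.230 = 339 K; PV^γ = const ⇒ P₂ = 181 kPa.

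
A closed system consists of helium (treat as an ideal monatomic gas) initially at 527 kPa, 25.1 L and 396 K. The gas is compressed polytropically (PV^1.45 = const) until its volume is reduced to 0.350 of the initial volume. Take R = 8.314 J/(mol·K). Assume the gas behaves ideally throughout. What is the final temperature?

Polytropic n=1.45: T₂ = T₁(V₁/V₂)^(n−1) = 396×(2.86)^0.45 = 635 K; P₂ = P₁(V₁/V₂)^n = 2410 kPa.

635 K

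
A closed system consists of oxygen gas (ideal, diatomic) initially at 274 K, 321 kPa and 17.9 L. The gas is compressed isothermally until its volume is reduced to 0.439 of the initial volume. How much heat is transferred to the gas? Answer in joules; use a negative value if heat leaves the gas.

n = P₁V₁/(RT₁) = 321×17.9/(8.314×274) = 2.52 mol.
Isothermal: T stays 274 K; PV = const ⇒ V₂ = 7.86 L, P₂ = 731 kPa.
ΔU = 0 (ideal gas, T constant).
W = nRT ln(V₂/V₁) = 2.52×8.314×274×ln(0.439) = -4730 J.
Q = ΔU + W = -4730 J.

-4730 J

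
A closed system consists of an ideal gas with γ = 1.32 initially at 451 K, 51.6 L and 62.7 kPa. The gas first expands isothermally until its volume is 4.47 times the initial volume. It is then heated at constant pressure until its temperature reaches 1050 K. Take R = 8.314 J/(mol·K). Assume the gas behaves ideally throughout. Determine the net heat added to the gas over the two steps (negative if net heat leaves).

n = P₁V₁/(RT₁) = 62.7×51.6/(8.314×451) = 0.863 mol.
Step 1 — Isothermal: T stays 451 K; PV = const ⇒ V₂ = 231 L, P₂ = 14.0 kPa.
ΔU = 0 (ideal gas, T constant).
W = nRT ln(V₂/V₁) = 0.863×8.314×451×ln(4.47) = 4840 J.
Q = ΔU + W = 4840 J.
State after step 1: P = 14.0 kPa, V = 231 L, T = 451 K.
Step 2 — Isobaric: P stays 14.0 kPa; V/T = const ⇒ T₂ = 1050 K, V₂ = 537 L.
W = PΔV = 14.0×(537−231) kPa·L = 4300 J.
ΔU = nCvΔT = 0.863×26.0×(1050−451) = 13400 J.
Q = ΔU + W = nCpΔT = 17700 J.
Net over both steps: W = 9140 J, Q = 22600 J, ΔU = 13400 J.

22600 J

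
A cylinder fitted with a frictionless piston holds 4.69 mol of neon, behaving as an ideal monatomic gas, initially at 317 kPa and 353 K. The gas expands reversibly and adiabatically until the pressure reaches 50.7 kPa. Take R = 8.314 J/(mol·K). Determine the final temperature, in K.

170 K

V₁ = nRT₁/P₁ = 4.69×8.314×353/317 = 43.4 L.
Adiabatic: T₂/T₁ = (P₂/P₁)^((γ−1)/γ) ⇒ T₂ = 353×(0.160)^0.400 = 170 K; V₂ = 130 L.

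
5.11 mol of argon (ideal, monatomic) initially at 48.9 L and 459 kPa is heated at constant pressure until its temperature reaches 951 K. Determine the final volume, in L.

T₁ = P₁V₁/(nR) = 459×48.9/(5.11×8.314) = 528 K.
Isobaric: P stays 459 kPa; V/T = const ⇒ T₂ = 951 K, V₂ = 88.0 L.

88.0 L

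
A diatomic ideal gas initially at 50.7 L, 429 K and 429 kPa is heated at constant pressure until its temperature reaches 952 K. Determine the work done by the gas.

n = P₁V₁/(RT₁) = 429×50.7/(8.314×429) = 6.10 mol.
Isobaric: P stays 429 kPa; V/T = const ⇒ T₂ = 952 K, V₂ = 113 L.
W = PΔV = 429×(113−50.7) kPa·L = 26500 J.

26500 J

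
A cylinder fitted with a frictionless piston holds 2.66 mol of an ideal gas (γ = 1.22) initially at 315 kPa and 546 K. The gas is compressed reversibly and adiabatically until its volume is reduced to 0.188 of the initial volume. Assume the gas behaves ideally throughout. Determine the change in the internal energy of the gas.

24400 J

V₁ = nRT₁/P₁ = 2.66×8.314×546/315 = 38.3 L.
Adiabatic: TV^(γ−1) = const ⇒ T₂ = 546×(5.32)^0.220 = 789 K; PV^γ = const ⇒ P₂ = 2420 kPa.
For an ideal gas ΔU = nCvΔT with Cv = R/(γ−1) = 37.8 J/(mol·K).
ΔU = 2.66×37.8×(789−546) = 24400 J.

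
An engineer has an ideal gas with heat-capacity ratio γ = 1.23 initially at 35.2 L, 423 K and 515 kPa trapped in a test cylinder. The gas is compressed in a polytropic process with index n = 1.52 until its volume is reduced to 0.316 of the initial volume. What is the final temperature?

770 K

Polytropic n=1.52: T₂ = T₁(V₁/V₂)^(n−1) = 423×(3.16)^0.52 = 770 K; P₂ = P₁(V₁/V₂)^n = 2970 kPa.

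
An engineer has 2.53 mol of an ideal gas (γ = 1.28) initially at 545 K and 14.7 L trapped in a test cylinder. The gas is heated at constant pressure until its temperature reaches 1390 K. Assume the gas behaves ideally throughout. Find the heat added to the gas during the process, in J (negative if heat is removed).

P₁ = nRT₁/V₁ = 2.53×8.314×545/14.7 = 780 kPa.
Isobaric: P stays 780 kPa; V/T = const ⇒ T₂ = 1390 K, V₂ = 37.5 L.
W = PΔV = 780×(37.5−14.7) kPa·L = 17800 J.
ΔU = nCvΔT = 2.53×29.7×(1390−545) = 63500 J.
Q = ΔU + W = nCpΔT = 81300 J.

81300 J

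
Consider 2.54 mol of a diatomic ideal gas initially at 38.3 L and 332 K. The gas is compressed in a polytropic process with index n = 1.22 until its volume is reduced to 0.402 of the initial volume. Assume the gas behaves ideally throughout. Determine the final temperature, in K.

P₁ = nRT₁/V₁ = 2.54×8.314×332/38.3 = 183 kPa.
Polytropic n=1.22: T₂ = T₁(V₁/V₂)^(n−1) = 332×(2.49)^0.22 = 406 K; P₂ = P₁(V₁/V₂)^n = 556 kPa.

406 K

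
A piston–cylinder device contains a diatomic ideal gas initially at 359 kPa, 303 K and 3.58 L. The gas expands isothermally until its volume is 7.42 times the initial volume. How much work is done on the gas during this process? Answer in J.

-2580 J

n = P₁V₁/(RT₁) = 359×3.58/(8.314×303) = 0.510 mol.
Isothermal: T stays 303 K; PV = const ⇒ V₂ = 26.6 L, P₂ = 48.4 kPa.
W = nRT ln(V₂/V₁) = 0.510×8.314×303×ln(7.42) = 2580 J.
Work done on the gas = −W_by = -2580 J.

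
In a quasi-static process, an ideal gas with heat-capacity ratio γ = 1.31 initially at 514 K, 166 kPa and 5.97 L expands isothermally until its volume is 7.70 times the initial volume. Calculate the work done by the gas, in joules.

2020 J

n = P₁V₁/(RT₁) = 166×5.97/(8.314×514) = 0.232 mol.
Isothermal: T stays 514 K; PV = const ⇒ V₂ = 46.0 L, P₂ = 21.6 kPa.
W = nRT ln(V₂/V₁) = 0.232×8.314×514×ln(7.70) = 2020 J.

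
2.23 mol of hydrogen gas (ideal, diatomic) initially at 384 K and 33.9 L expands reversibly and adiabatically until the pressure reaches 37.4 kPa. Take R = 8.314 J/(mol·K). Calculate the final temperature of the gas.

P₁ = nRT₁/V₁ = 2.23×8.314×384/33.9 = 210 kPa.
Adiabatic: T₂/T₁ = (P₂/P₁)^((γ−1)/γ) ⇒ T₂ = 384×(0.178)^0.286 = 235 K; V₂ = 116 L.

235 K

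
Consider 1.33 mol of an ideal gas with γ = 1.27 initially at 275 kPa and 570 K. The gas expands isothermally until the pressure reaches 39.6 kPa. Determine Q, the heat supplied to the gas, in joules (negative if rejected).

12200 J

V₁ = nRT₁/P₁ = 1.33×8.314×570/275 = 22.9 L.
Isothermal: T stays 570 K; PV = const ⇒ V₂ = 159 L, P₂ = 39.6 kPa.
ΔU = 0 (ideal gas, T constant).
W = nRT ln(V₂/V₁) = 1.33×8.314×570×ln(6.94) = 12200 J.
Q = ΔU + W = 12200 J.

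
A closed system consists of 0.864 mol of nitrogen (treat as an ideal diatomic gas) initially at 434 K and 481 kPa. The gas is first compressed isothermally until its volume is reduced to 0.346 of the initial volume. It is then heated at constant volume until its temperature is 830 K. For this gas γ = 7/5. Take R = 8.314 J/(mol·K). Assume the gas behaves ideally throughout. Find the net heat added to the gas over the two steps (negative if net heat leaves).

3800 J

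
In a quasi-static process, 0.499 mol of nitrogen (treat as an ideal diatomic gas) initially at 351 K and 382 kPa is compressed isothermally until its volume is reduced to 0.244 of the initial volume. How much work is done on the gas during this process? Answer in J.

2050 J

V₁ = nRT₁/P₁ = 0.499×8.314×351/382 = 3.81 L.
Isothermal: T stays 351 K; PV = const ⇒ V₂ = 0.930 L, P₂ = 1570 kPa.
W = nRT ln(V₂/V₁) = 0.499×8.314×351×ln(0.244) = -2050 J.
Work done on the gas = −W_by = 2050 J.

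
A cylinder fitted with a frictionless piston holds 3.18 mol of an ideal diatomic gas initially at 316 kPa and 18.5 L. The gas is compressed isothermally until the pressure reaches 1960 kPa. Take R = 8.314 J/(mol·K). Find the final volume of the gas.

2.98 L

T₁ = P₁V₁/(nR) = 316×18.5/(3.18×8.314) = 221 K.
Isothermal: T stays 221 K; PV = const ⇒ V₂ = 2.98 L, P₂ = 1960 kPa.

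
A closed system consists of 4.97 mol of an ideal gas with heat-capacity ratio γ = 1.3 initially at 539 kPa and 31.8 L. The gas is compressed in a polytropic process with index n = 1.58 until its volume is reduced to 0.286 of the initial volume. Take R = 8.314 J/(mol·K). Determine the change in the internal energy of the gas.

61000 J

T₁ = P₁V₁/(nR) = 539×31.8/(4.97×8.314) = 415 K.
Polytropic n=1.58: T₂ = T₁(V₁/V₂)^(n−1) = 415×(3.50)^0.58 = 857 K; P₂ = P₁(V₁/V₂)^n = 3900 kPa.
For an ideal gas ΔU = nCvΔT with Cv = R/(γ−1) = 27.7 J/(mol·K).
ΔU = 4.97×27.7×(857−415) = 61000 J.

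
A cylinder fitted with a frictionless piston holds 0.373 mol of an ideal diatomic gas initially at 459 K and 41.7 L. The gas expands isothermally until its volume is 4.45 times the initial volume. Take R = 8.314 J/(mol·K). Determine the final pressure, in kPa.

7.67 kPa

P₁ = nRT₁/V₁ = 0.373×8.314×459/41.7 = 34.1 kPa.
Isothermal: T stays 459 K; PV = const ⇒ V₂ = 186 L, P₂ = 7.67 kPa.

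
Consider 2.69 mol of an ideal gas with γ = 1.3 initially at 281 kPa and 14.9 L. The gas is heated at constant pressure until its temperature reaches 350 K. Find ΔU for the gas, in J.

T₁ = P₁V₁/(nR) = 281×14.9/(2.69×8.314) = 187 K.
Isobaric: P stays 281 kPa; V/T = const ⇒ T₂ = 350 K, V₂ = 27.9 L.
For an ideal gas ΔU = nCvΔT with Cv = R/(γ−1) = 27.7 J/(mol·K).
ΔU = 2.69×27.7×(350−187) = 12100 J.

12100 J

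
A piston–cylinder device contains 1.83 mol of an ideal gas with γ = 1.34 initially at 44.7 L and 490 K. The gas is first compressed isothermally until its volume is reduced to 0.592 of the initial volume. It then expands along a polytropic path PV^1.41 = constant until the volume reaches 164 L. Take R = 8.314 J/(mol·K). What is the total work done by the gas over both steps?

P₁ = nRT₁/V₁ = 1.83×8.314×490/44.7 = 167 kPa.
Step 1 — Isothermal: T stays 490 K; PV = const ⇒ V₂ = 26.5 L, P₂ = 282 kPa.
ΔU = 0 (ideal gas, T constant).
W = nRT ln(V₂/V₁) = 1.83×8.314×490×ln(0.592) = -3910 J.
Q = ΔU + W = -3910 J.
State after step 1: P = 282 kPa, V = 26.5 L, T = 490 K.
Step 2 — Polytropic n=1.41: T₂ = T₁(V₁/V₂)^(n−1) = 490×(0.161)^0.41 = 232 K; P₂ = P₁(V₁/V₂)^n = 21.5 kPa.
W = (P₁V₁−P₂V₂)/(n−1) = (282×26.5−21.5×164)/0.41 = 9580 J.
ΔU = nCvΔT = 1.83×24.5×(232−490) = -11500 J.
Q = ΔU + W = -1970 J.
Net over both steps: W = 5670 J, Q = -5880 J, ΔU = -11500 J.

5670 J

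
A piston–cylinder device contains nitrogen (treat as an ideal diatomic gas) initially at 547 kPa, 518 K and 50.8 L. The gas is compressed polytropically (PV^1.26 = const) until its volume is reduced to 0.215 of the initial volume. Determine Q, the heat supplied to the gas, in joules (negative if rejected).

-18400 J

n = P₁V₁/(RT₁) = 547×50.8/(8.314×518) = 6.45 mol.
Polytropic n=1.26: T₂ = T₁(V₁/V₂)^(n−1) = 518×(4.65)^0.26 = 772 K; P₂ = P₁(V₁/V₂)^n = 3790 kPa.
W = (P₁V₁−P₂V₂)/(n−1) = (547×50.8−3790×10.9)/0.26 = -52500 J.
ΔU = nCvΔT = 6.45×20.8×(772−518) = 34100 J.
Q = ΔU + W = -18400 J.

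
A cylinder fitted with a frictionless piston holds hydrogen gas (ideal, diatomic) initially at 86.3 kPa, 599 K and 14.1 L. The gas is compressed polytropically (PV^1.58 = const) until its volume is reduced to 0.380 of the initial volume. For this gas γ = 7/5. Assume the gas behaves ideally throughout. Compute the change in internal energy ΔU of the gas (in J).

n = P₁V₁/(RT₁) = 86.3×14.1/(8.314×599) = 0.244 mol.
Polytropic n=1.58: T₂ = T₁(V₁/V₂)^(n−1) = 599×(2.63)^0.58 = 1050 K; P₂ = P₁(V₁/V₂)^n = 398 kPa.
For an ideal gas ΔU = nCvΔT with Cv = (5/2)R = 20.8 J/(mol·K).
ΔU = 0.244×20.8×(1050−599) = 2290 J.

2290 J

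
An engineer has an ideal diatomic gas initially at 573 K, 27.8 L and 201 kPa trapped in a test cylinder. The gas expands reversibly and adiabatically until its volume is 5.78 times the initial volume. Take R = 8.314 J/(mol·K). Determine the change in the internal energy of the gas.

-7040 J

n = P₁V₁/(RT₁) = 201×27.8/(8.314×573) = 1.17 mol.
Adiabatic: TV^(γ−1) = const ⇒ T₂ = 573×(0.173)^0.400 = 284 K; PV^γ = const ⇒ P₂ = 17.2 kPa.
For an ideal gas ΔU = nCvΔT with Cv = (5/2)R = 20.8 J/(mol·K).
ΔU = 1.17×20.8×(284−573) = -7040 J.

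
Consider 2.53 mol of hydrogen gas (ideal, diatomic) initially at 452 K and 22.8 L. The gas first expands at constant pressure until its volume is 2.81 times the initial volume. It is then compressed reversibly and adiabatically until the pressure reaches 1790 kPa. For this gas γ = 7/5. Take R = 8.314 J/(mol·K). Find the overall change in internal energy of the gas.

P₁ = nRT₁/V₁ = 2.53×8.314×452/22.8 = 417 kPa.
Step 1 — Isobaric: P stays 417 kPa; V/T = const ⇒ T₂ = 1270 K, V₂ = 64.1 L.
W = PΔV = 417×(64.1−22.8) kPa·L = 17200 J.
ΔU = nCvΔT = 2.53×20.8×(1270−452) = 43000 J.
Q = ΔU + W = nCpΔT = 60200 J.
State after step 1: P = 417 kPa, V = 64.1 L, T = 1270 K.
Step 2 — Adiabatic: T₂/T₁ = (P₂/P₁)^((γ−1)/γ) ⇒ T₂ = 1270×(4.29)^0.286 = 1930 K; V₂ = 22.6 L.
ΔU = nCvΔT = 2.53×20.8×(1930−1270) = 34500 J.
Q = 0 for an adiabatic process, so W = −ΔU = -34500 J.
Net over both steps: W = -17300 J, Q = 60200 J, ΔU = 77500 J.

77500 J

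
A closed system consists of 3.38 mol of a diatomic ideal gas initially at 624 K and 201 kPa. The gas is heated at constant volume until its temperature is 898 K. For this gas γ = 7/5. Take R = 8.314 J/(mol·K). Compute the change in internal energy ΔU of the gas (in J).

19200 J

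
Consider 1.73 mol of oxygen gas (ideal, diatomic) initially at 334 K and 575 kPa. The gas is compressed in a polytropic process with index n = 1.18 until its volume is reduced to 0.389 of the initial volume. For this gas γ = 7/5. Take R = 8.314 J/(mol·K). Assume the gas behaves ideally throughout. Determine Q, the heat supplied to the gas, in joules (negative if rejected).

-2720 J

V₁ = nRT₁/P₁ = 1.73×8.314×334/575 = 8.35 L.
Polytropic n=1.18: T₂ = T₁(V₁/V₂)^(n−1) = 334×(2.57)^0.18 = 396 K; P₂ = P₁(V₁/V₂)^n = 1750 kPa.
W = (P₁V₁−P₂V₂)/(n−1) = (575×8.35−1750×3.25)/0.18 = -4940 J.
ΔU = nCvΔT = 1.73×20.8×(396−334) = 2220 J.
Q = ΔU + W = -2720 J.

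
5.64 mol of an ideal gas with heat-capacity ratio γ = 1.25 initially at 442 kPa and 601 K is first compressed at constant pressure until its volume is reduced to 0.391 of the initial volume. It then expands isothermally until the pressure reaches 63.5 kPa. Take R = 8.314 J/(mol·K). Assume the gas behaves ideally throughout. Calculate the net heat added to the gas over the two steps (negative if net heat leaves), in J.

-64400 J

V₁ = nRT₁/P₁ = 5.64×8.314×601/442 = 63.8 L.
Step 1 — Isobaric: P stays 442 kPa; V/T = const ⇒ T₂ = 235 K, V₂ = 24.9 L.
W = PΔV = 442×(24.9−63.8) kPa·L = -17200 J.
ΔU = nCvΔT = 5.64×33.3×(235−601) = -68700 J.
Q = ΔU + W = nCpΔT = -85800 J.
State after step 1: P = 442 kPa, V = 24.9 L, T = 235 K.
Step 2 — Isothermal: T stays 235 K; PV = const ⇒ V₂ = 174 L, P₂ = 63.5 kPa.
ΔU = 0 (ideal gas, T constant).
W = nRT ln(V₂/V₁) = 5.64×8.314×235×ln(6.96) = 21400 J.
Q = ΔU + W = 21400 J.
Net over both steps: W = 4220 J, Q = -64400 J, ΔU = -68700 J.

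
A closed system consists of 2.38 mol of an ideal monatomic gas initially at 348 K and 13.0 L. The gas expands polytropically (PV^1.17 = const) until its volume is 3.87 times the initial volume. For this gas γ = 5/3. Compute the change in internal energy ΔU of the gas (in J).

-2120 J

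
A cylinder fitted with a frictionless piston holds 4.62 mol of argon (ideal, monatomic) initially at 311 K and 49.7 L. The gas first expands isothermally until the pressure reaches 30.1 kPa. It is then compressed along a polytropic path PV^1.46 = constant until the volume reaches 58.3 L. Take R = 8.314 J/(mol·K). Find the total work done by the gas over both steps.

P₁ = nRT₁/V₁ = 4.62×8.314×311/49.7 = 240 kPa.
Step 1 — Isothermal: T stays 311 K; PV = const ⇒ V₂ = 397 L, P₂ = 30.1 kPa.
ΔU = 0 (ideal gas, T constant).
W = nRT ln(V₂/V₁) = 4.62×8.314×311×ln(7.99) = 24800 J.
Q = ΔU + W = 24800 J.
State after step 1: P = 30.1 kPa, V = 397 L, T = 311 K.
Step 2 — Polytropic n=1.46: T₂ = T₁(V₁/V₂)^(n−1) = 311×(6.81)^0.46 = 752 K; P₂ = P₁(V₁/V₂)^n = 495 kPa.
W = (P₁V₁−P₂V₂)/(n−1) = (30.1×397−495×58.3)/0.46 = -36800 J.
ΔU = nCvΔT = 4.62×12.5×(752−311) = 25400 J.
Q = ΔU + W = -11400 J.
Net over both steps: W = -12000 J, Q = 13400 J, ΔU = 25400 J.

-12000 J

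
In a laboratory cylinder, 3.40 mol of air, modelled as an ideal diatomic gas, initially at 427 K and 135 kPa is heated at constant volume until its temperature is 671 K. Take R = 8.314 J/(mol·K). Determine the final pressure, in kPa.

V₁ = nRT₁/P₁ = 3.40×8.314×427/135 = 89.4 L.
Isochoric: V stays 89.4 L; P/T = const ⇒ T₂ = 671 K, P₂ = 212 kPa.

212 kPa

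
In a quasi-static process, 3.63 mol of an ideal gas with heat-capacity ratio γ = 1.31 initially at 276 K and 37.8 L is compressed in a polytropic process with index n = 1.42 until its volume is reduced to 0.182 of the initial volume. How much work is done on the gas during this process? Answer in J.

20700 J

P₁ = nRT₁/V₁ = 3.63×8.314×276/37.8 = 220 kPa.
Polytropic n=1.42: T₂ = T₁(V₁/V₂)^(n−1) = 276×(5.49)^0.42 = 565 K; P₂ = P₁(V₁/V₂)^n = 2480 kPa.
W = (P₁V₁−P₂V₂)/(n−1) = (220×37.8−2480×6.88)/0.42 = -20700 J.
Work done on the gas = −W_by = 20700 J.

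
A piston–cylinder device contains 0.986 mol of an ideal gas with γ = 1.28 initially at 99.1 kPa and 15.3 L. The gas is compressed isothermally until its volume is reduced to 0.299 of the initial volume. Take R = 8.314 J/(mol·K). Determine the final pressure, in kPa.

331 kPa

T₁ = P₁V₁/(nR) = 99.1×15.3/(0.986×8.314) = 185 K.
Isothermal: T stays 185 K; PV = const ⇒ V₂ = 4.57 L, P₂ = 331 kPa.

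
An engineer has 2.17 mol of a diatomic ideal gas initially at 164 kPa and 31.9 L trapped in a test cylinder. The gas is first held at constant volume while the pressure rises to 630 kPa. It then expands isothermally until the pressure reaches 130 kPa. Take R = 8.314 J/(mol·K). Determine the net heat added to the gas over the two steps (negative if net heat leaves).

68900 J

T₁ = P₁V₁/(nR) = 164×31.9/(2.17×8.314) = 290 K.
Step 1 — Isochoric: V stays 31.9 L; P/T = const ⇒ T₂ = 1110 K, P₂ = 630 kPa.
W = 0 (no volume change).
ΔU = nCvΔT = 2.17×20.8×(1110−290) = 37200 J.
Q = ΔU = 37200 J.
State after step 1: P = 630 kPa, V = 31.9 L, T = 1110 K.
Step 2 — Isothermal: T stays 1110 K; PV = const ⇒ V₂ = 155 L, P₂ = 130 kPa.
ΔU = 0 (ideal gas, T constant).
W = nRT ln(V₂/V₁) = 2.17×8.314×1110×ln(4.85) = 31700 J.
Q = ΔU + W = 31700 J.
Net over both steps: W = 31700 J, Q = 68900 J, ΔU = 37200 J.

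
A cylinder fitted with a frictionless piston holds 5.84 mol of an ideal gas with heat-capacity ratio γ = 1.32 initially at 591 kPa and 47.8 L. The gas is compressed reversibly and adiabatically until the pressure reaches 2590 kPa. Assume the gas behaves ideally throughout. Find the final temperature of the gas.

T₁ = P₁V₁/(nR) = 591×47.8/(5.84×8.314) = 582 K.
Adiabatic: T₂/T₁ = (P₂/P₁)^((γ−1)/γ) ⇒ T₂ = 582×(4.38)^0.242 = 832 K; V₂ = 15.6 L.

832 K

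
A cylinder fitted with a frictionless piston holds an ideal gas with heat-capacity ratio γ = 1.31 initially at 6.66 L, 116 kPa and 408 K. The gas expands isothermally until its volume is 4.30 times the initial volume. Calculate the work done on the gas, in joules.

-1130 J

n = P₁V₁/(RT₁) = 116×6.66/(8.314×408) = 0.228 mol.
Isothermal: T stays 408 K; PV = const ⇒ V₂ = 28.6 L, P₂ = 27.0 kPa.
W = nRT ln(V₂/V₁) = 0.228×8.314×408×ln(4.30) = 1130 J.
Work done on the gas = −W_by = -1130 J.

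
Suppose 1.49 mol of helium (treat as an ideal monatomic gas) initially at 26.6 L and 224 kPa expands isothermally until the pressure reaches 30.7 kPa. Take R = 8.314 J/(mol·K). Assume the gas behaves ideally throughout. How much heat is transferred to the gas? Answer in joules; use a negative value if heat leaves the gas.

T₁ = P₁V₁/(nR) = 224×26.6/(1.49×8.314) = 481 K.
Isothermal: T stays 481 K; PV = const ⇒ V₂ = 194 L, P₂ = 30.7 kPa.
ΔU = 0 (ideal gas, T constant).
W = nRT ln(V₂/V₁) = 1.49×8.314×481×ln(7.30) = 11800 J.
Q = ΔU + W = 11800 J.

11800 J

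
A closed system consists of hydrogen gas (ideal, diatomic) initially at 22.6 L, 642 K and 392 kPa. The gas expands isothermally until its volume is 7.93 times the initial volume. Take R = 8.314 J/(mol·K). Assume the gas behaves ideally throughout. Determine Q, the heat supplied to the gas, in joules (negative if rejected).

18300 J

n = P₁V₁/(RT₁) = 392×22.6/(8.314×642) = 1.66 mol.
Isothermal: T stays 642 K; PV = const ⇒ V₂ = 179 L, P₂ = 49.4 kPa.
ΔU = 0 (ideal gas, T constant).
W = nRT ln(V₂/V₁) = 1.66×8.314×642×ln(7.93) = 18300 J.
Q = ΔU + W = 18300 J.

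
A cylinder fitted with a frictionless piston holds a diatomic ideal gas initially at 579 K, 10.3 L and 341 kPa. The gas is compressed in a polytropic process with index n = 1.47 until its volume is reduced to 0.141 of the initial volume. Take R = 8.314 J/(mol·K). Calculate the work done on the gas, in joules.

11300 J

n = P₁V₁/(RT₁) = 341×10.3/(8.314×579) = 0.730 mol.
Polytropic n=1.47: T₂ = T₁(V₁/V₂)^(n−1) = 579×(7.09)^0.47 = 1450 K; P₂ = P₁(V₁/V₂)^n = 6070 kPa.
W = (P₁V₁−P₂V₂)/(n−1) = (341×10.3−6070×1.45)/0.47 = -11300 J.
Work done on the gas = −W_by = 11300 J.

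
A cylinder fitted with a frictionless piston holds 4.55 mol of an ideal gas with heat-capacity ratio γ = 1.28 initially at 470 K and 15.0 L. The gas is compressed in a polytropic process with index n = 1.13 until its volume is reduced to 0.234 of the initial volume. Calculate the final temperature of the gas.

568 K

P₁ = nRT₁/V₁ = 4.55×8.314×470/15.0 = 1190 kPa.
Polytropic n=1.13: T₂ = T₁(V₁/V₂)^(n−1) = 470×(4.27)^0.13 = 568 K; P₂ = P₁(V₁/V₂)^n = 6120 kPa.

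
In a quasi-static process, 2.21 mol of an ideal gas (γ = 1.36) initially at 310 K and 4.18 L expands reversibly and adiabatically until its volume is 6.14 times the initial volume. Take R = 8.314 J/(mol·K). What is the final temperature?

P₁ = nRT₁/V₁ = 2.21×8.314×310/4.18 = 1360 kPa.
Adiabatic: TV^(γ−1) = const ⇒ T₂ = 310×(0.163)^0.360 = 161 K; PV^γ = const ⇒ P₂ = 115 kPa.

161 K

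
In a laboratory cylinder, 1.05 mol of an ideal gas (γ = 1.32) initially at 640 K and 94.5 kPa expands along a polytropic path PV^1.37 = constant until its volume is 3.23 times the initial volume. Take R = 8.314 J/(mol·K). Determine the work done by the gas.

V₁ = nRT₁/P₁ = 1.05×8.314×640/94.5 = 59.1 L.
Polytropic n=1.37: T₂ = T₁(V₁/V₂)^(n−1) = 640×(0.310)^0.37 = 415 K; P₂ = P₁(V₁/V₂)^n = 19.0 kPa.
W = (P₁V₁−P₂V₂)/(n−1) = (94.5×59.1−19.0×191)/0.37 = 5310 J.

5310 J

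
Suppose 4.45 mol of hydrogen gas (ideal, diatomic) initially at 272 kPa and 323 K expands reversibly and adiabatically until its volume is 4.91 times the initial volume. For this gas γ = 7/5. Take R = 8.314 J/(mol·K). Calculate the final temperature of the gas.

V₁ = nRT₁/P₁ = 4.45×8.314×323/272 = 43.9 L.
Adiabatic: TV^(γ−1) = const ⇒ T₂ = 323×(0.204)^0.400 = 171 K; PV^γ = const ⇒ P₂ = 29.3 kPa.

171 K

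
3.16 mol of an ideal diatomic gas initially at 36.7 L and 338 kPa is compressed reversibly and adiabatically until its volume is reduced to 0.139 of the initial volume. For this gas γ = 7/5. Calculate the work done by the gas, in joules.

-37300 J

T₁ = P₁V₁/(nR) = 338×36.7/(3.16×8.314) = 472 K.
Adiabatic: TV^(γ−1) = const ⇒ T₂ = 472×(7.19)^0.400 = 1040 K; PV^γ = const ⇒ P₂ = 5350 kPa.
ΔU = nCvΔT = 3.16×20.8×(1040−472) = 37300 J.
Q = 0 for an adiabatic process, so W = −ΔU = -37300 J.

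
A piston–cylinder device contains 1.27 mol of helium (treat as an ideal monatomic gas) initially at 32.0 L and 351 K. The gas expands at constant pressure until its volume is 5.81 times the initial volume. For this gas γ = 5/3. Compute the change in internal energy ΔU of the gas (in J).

26700 J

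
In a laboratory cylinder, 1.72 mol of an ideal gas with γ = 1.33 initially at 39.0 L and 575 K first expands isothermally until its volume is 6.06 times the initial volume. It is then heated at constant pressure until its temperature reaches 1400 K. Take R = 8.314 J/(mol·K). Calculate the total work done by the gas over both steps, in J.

26600 J

P₁ = nRT₁/V₁ = 1.72×8.314×575/39.0 = 211 kPa.
Step 1 — Isothermal: T stays 575 K; PV = const ⇒ V₂ = 236 L, P₂ = 34.8 kPa.
ΔU = 0 (ideal gas, T constant).
W = nRT ln(V₂/V₁) = 1.72×8.314×575×ln(6.06) = 14800 J.
Q = ΔU + W = 14800 J.
State after step 1: P = 34.8 kPa, V = 236 L, T = 575 K.
Step 2 — Isobaric: P stays 34.8 kPa; V/T = const ⇒ T₂ = 1400 K, V₂ = 575 L.
W = PΔV = 34.8×(575−236) kPa·L = 11800 J.
ΔU = nCvΔT = 1.72×25.2×(1400−575) = 35800 J.
Q = ΔU + W = nCpΔT = 47500 J.
Net over both steps: W = 26600 J, Q = 62400 J, ΔU = 35800 J.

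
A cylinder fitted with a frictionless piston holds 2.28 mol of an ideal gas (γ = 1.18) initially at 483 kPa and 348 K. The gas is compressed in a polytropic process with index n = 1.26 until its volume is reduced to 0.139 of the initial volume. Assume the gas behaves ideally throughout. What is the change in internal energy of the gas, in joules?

V₁ = nRT₁/P₁ = 2.28×8.314×348/483 = 13.7 L.
Polytropic n=1.26: T₂ = T₁(V₁/V₂)^(n−1) = 348×(7.19)^0.26 = 581 K; P₂ = P₁(V₁/V₂)^n = 5800 kPa.
For an ideal gas ΔU = nCvΔT with Cv = R/(γ−1) = 46.2 J/(mol·K).
ΔU = 2.28×46.2×(581−348) = 24600 J.

24600 J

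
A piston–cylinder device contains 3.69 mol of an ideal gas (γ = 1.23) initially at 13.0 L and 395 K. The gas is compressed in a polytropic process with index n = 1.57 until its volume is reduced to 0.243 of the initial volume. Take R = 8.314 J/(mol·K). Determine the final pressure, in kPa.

8590 kPa

P₁ = nRT₁/V₁ = 3.69×8.314×395/13.0 = 932 kPa.
Polytropic n=1.57: T₂ = T₁(V₁/V₂)^(n−1) = 395×(4.12)^0.57 = 885 K; P₂ = P₁(V₁/V₂)^n = 8590 kPa.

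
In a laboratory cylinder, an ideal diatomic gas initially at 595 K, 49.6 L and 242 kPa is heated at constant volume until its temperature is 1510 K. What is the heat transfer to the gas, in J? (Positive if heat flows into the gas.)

n = P₁V₁/(RT₁) = 242×49.6/(8.314×595) = 2.43 mol.
Isochoric: V stays 49.6 L; P/T = const ⇒ T₂ = 1510 K, P₂ = 614 kPa.
W = 0 (no volume change).
ΔU = nCvΔT = 2.43×20.8×(1510−595) = 46100 J.
Q = ΔU = 46100 J.

46100 J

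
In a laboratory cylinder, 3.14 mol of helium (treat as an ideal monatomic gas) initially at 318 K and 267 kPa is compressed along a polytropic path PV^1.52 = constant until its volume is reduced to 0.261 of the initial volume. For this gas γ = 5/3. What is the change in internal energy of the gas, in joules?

V₁ = nRT₁/P₁ = 3.14×8.314×318/267 = 31.1 L.
Polytropic n=1.52: T₂ = T₁(V₁/V₂)^(n−1) = 318×(3.83)^0.52 = 639 K; P₂ = P₁(V₁/V₂)^n = 2060 kPa.
For an ideal gas ΔU = nCvΔT with Cv = (3/2)R = 12.5 J/(mol·K).
ΔU = 3.14×12.5×(639−318) = 12600 J.

12600 J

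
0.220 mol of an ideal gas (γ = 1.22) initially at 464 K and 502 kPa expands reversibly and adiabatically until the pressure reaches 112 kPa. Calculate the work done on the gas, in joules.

V₁ = nRT₁/P₁ = 0.220×8.314×464/502 = 1.69 L.
Adiabatic: T₂/T₁ = (P₂/P₁)^((γ−1)/γ) ⇒ T₂ = 464×(0.223)^0.180 = 354 K; V₂ = 5.78 L.
ΔU = nCvΔT = 0.220×37.8×(354−464) = -914 J.
Q = 0 for an adiabatic process, so W = −ΔU = 914 J.
Work done on the gas = −W_by = -914 J.

-914 J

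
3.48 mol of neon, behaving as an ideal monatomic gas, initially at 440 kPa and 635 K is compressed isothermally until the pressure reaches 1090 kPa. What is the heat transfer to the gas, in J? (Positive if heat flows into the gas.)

V₁ = nRT₁/P₁ = 3.48×8.314×635/440 = 41.8 L.
Isothermal: T stays 635 K; PV = const ⇒ V₂ = 16.9 L, P₂ = 1090 kPa.
ΔU = 0 (ideal gas, T constant).
W = nRT ln(V₂/V₁) = 3.48×8.314×635×ln(0.404) = -16700 J.
Q = ΔU + W = -16700 J.

-16700 J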